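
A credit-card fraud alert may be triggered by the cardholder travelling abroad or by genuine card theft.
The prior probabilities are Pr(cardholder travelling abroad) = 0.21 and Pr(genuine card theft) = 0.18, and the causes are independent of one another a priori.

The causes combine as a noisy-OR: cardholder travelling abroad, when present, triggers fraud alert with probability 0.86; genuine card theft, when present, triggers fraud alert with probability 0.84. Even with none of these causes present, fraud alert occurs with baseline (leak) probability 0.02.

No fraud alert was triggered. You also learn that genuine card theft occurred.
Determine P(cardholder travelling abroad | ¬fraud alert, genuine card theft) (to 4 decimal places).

Under noisy-OR, P(fraud alert | causes) = 1 − (1−0.02)·∏(1−qᵢ) over the active causes.
For the numerator, keep only cardholder travelling abroad=true terms: 0.021952·0.21 = 0.004610
The normalizing constant is 0.1568·0.79 + 0.021952·0.21 = 0.128482
Posterior = 0.004610 / 0.128482 ≈ 0.0359

P(cardholder travelling abroad | ¬fraud alert, genuine card theft) ≈ 0.0359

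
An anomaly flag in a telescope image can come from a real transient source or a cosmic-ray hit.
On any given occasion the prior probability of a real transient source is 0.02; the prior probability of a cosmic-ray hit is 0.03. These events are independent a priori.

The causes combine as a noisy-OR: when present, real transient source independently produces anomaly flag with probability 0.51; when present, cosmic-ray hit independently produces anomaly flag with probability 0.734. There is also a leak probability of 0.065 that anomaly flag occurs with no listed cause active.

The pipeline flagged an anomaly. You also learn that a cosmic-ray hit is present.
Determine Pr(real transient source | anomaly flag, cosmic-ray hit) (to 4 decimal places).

Pr(real transient source | anomaly flag, cosmic-ray hit) ≈ 0.0233

Under noisy-OR, P(anomaly flag | causes) = 1 − (1−0.065)·∏(1−qᵢ) over the active causes.
P(anomaly flag | cosmic-ray hit) = 0.75129·0.98 + 0.878132·0.02 = 0.736264 + 0.017563 = 0.753827
Of this, 0.017563 comes from 0.878132·0.02 (the real transient source=true cases).
P(real transient source | anomaly flag, cosmic-ray hit) = 0.017563 / 0.753827 ≈ 0.0233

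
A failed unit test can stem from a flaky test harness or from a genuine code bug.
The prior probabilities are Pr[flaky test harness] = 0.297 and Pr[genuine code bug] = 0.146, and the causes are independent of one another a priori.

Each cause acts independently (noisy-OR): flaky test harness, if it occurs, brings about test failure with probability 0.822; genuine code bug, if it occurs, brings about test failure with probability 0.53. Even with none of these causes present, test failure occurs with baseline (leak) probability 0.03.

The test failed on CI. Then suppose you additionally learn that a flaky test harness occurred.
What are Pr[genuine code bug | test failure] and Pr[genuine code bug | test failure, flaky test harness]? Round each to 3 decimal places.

Pr[genuine code bug | test failure] ≈ 0.296; Pr[genuine code bug | test failure, flaky test harness] ≈ 0.160

Under noisy-OR, P(test failure | causes) = 1 − (1−0.03)·∏(1−qᵢ) over the active causes.
Weight on genuine code bug=true, given the evidence: 0.055845 + 0.039843 = 0.095688
Denominator P(test failure): 0.03×0.703×0.854 + 0.5441×0.703×0.146 + 0.82734×0.297×0.854 + 0.91885×0.297×0.146 = 0.323544
P(genuine code bug | test failure) = 0.095688/0.323544 ≈ 0.296

Now condition on the additional information:
Enumerate both values of genuine code bug and weight by the priors:
  P(test failure | flaky test harness) = 0.82734*0.854 + 0.91885*0.146
        = 0.706548 + 0.134152 = 0.840700
The terms with genuine code bug present sum to 0.134152, so
  P(genuine code bug | test failure, flaky test harness) = 0.134152 / 0.840700 ≈ 0.160
This is intercausal reasoning (explaining away): once flaky test harness accounts for the test failure, genuine code bug becomes less likely.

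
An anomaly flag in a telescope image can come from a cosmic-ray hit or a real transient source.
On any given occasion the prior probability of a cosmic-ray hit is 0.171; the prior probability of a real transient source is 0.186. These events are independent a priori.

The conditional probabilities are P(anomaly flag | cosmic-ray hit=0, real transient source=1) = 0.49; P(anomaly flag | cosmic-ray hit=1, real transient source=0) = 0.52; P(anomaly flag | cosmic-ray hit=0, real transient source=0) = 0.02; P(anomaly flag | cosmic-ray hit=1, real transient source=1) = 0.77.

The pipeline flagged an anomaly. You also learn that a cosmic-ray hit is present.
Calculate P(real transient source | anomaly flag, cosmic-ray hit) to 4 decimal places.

P(real transient source | anomaly flag, cosmic-ray hit) ≈ 0.2528

By total probability over both values of real transient source:
  P(anomaly flag | cosmic-ray hit) = 0.52×0.814 + 0.77×0.186
        = 0.423280 + 0.143220 = 0.566500
The terms with real transient source present sum to 0.143220, so
  P(real transient source | anomaly flag, cosmic-ray hit) = 0.143220 / 0.566500 ≈ 0.2528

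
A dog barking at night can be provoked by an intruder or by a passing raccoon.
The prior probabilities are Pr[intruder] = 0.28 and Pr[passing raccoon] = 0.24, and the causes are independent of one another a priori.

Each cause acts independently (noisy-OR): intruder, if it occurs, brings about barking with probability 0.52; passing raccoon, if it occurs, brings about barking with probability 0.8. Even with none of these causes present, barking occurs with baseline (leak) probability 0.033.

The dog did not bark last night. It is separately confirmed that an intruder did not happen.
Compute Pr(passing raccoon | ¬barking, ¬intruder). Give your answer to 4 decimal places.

Under noisy-OR, P(barking | causes) = 1 − (1−0.033)·∏(1−qᵢ) over the active causes.
P(¬barking | ¬intruder) = 0.967×0.76 + 0.1934×0.24 = 0.734920 + 0.046416 = 0.781336
The passing raccoon-present share is 0.1934×0.24 = 0.046416.
So P(passing raccoon | ¬barking, ¬intruder) = 0.046416/0.781336 ≈ 0.0594.

Pr(passing raccoon | ¬barking, ¬intruder) ≈ 0.0594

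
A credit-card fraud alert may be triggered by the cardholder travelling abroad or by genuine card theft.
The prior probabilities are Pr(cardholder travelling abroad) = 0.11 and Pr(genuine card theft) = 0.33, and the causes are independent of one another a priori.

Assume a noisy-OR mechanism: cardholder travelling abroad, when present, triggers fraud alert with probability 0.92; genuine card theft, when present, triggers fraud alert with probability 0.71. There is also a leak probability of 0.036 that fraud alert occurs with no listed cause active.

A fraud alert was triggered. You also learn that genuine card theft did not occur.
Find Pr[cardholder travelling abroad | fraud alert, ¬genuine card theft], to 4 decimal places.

Pr[cardholder travelling abroad | fraud alert, ¬genuine card theft] ≈ 0.7601

Under noisy-OR, P(fraud alert | causes) = 1 − (1−0.036)·∏(1−qᵢ) over the active causes.
Sum P(fraud alert|·) weighted by the priors over both values of cardholder travelling abroad:
  P(fraud alert | ¬genuine card theft) = 0.036×0.89 + 0.92288×0.11
        = 0.032040 + 0.101517 = 0.133557
Configurations with cardholder travelling abroad contribute 0.101517, so
  P(cardholder travelling abroad | fraud alert, ¬genuine card theft) = 0.101517 / 0.133557 ≈ 0.7601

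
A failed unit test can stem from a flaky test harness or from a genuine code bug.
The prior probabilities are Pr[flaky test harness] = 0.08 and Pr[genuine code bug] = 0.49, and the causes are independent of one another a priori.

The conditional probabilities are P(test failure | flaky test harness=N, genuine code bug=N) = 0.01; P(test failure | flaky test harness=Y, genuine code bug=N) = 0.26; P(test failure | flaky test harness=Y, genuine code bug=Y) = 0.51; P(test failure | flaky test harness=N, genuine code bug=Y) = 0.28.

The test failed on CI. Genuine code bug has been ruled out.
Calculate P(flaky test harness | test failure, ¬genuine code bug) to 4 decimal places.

P(test failure | ¬genuine code bug) = 0.01×0.92 + 0.26×0.08 = 0.009200 + 0.020800 = 0.030000
Restricting to configurations with flaky test harness present: 0.26×0.08 = 0.020800.
P(flaky test harness | test failure, ¬genuine code bug) = 0.020800 / 0.030000 ≈ 0.6933

P(flaky test harness | test failure, ¬genuine code bug) ≈ 0.6933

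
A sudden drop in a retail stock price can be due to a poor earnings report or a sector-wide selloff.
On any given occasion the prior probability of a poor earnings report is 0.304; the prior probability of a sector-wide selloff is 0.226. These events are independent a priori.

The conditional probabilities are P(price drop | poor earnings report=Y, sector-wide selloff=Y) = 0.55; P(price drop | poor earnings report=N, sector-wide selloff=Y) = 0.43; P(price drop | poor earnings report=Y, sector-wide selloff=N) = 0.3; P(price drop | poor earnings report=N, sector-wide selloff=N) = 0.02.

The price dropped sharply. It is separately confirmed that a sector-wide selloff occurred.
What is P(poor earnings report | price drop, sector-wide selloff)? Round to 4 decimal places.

By total probability over both values of poor earnings report:
  P(price drop | sector-wide selloff) = 0.43*0.696 + 0.55*0.304
        = 0.299280 + 0.167200 = 0.466480
Keeping only the poor earnings report-present terms gives 0.167200, so
  P(poor earnings report | price drop, sector-wide selloff) = 0.167200 / 0.466480 ≈ 0.3584

P(poor earnings report | price drop, sector-wide selloff) ≈ 0.3584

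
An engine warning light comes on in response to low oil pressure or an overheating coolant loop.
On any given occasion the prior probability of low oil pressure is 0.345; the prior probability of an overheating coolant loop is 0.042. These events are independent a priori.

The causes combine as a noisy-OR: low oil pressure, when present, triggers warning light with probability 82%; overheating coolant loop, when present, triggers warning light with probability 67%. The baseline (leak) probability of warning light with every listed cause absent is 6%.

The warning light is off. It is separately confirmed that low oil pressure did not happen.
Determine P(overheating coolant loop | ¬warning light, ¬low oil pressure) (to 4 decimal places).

Under noisy-OR, P(warning light | causes) = 1 − (1−0.06)·∏(1−qᵢ) over the active causes.
Weight on overheating coolant loop=true, given the evidence: 0.3102*0.042 = 0.013028
Normalizer over all consistent configurations: 0.94*0.958 + 0.3102*0.042 = 0.913548
Posterior = 0.013028 / 0.913548 ≈ 0.0143

P(overheating coolant loop | ¬warning light, ¬low oil pressure) ≈ 0.0143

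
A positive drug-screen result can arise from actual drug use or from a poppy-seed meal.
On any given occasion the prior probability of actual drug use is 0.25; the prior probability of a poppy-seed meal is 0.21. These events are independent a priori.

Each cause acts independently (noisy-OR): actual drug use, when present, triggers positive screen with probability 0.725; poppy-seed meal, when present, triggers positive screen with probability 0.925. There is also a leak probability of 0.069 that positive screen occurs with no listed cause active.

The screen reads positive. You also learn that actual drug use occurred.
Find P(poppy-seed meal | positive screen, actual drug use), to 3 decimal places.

Under noisy-OR, P(positive screen | causes) = 1 − (1−0.069)·∏(1−qᵢ) over the active causes.
By total probability over both values of poppy-seed meal:
  P(positive screen | actual drug use) = 0.743975·0.79 + 0.980798·0.21
        = 0.587740 + 0.205968 = 0.793708
The terms with poppy-seed meal present sum to 0.205968, so
  P(poppy-seed meal | positive screen, actual drug use) = 0.205968 / 0.793708 ≈ 0.260

P(poppy-seed meal | positive screen, actual drug use) ≈ 0.260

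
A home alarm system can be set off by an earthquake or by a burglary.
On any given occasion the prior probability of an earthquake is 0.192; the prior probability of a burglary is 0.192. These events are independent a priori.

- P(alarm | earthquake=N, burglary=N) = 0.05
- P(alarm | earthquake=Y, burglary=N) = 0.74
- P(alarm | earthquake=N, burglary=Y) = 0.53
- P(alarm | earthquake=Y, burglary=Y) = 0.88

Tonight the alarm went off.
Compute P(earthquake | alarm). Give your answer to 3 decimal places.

Sum P(alarm|·) weighted by the priors over the 4 (earthquake, burglary) configurations:
  P(alarm) = 0.05*0.808*0.808 + 0.53*0.808*0.192 + 0.74*0.192*0.808 + 0.88*0.192*0.192
        = 0.032643 + 0.082222 + 0.114801 + 0.032440 = 0.262106
Configurations with earthquake contribute 0.147241, so
  P(earthquake | alarm) = 0.147241 / 0.262106 ≈ 0.562

P(earthquake | alarm) ≈ 0.562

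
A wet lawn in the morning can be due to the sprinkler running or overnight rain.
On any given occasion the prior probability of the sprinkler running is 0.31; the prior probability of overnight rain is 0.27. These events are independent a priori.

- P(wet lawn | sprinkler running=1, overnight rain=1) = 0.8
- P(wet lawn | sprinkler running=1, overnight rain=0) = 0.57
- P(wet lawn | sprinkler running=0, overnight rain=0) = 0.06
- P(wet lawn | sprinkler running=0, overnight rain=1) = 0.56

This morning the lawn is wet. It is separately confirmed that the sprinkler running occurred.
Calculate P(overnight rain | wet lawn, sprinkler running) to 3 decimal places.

P(overnight rain | wet lawn, sprinkler running) ≈ 0.342

P(wet lawn | sprinkler running) = 0.57*0.73 + 0.8*0.27 = 0.416100 + 0.216000 = 0.632100
Restricting to configurations with overnight rain present: 0.8*0.27 = 0.216000.
Hence the posterior is 0.216000/0.632100 ≈ 0.342.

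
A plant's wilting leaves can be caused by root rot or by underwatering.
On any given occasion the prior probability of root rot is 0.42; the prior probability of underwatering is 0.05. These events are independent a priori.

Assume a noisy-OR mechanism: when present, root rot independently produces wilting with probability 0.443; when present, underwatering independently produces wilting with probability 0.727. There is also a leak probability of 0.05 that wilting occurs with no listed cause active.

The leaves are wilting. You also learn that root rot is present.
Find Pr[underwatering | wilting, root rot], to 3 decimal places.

Pr[underwatering | wilting, root rot] ≈ 0.087

Under noisy-OR, P(wilting | causes) = 1 − (1−0.05)·∏(1−qᵢ) over the active causes.
Numerator (weight on configurations with underwatering): 0.855542·0.05 = 0.042777
The normalizing constant is 0.47085·0.95 + 0.855542·0.05 = 0.490084
P(underwatering | wilting, root rot) = 0.042777/0.490084 ≈ 0.087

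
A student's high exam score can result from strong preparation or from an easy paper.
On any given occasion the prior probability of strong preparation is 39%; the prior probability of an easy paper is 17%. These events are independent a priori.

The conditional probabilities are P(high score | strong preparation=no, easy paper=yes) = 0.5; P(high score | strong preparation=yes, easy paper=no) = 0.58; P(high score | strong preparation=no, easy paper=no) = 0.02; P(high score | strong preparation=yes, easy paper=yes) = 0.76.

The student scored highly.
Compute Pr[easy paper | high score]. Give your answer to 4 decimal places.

Sum P(high score|·) weighted by the priors over the 4 (strong preparation, easy paper) configurations:
  P(high score) = 0.02·0.61·0.83 + 0.5·0.61·0.17 + 0.58·0.39·0.83 + 0.76·0.39·0.17
        = 0.010126 + 0.051850 + 0.187746 + 0.050388 = 0.300110
The terms with easy paper present sum to 0.102238, so
  P(easy paper | high score) = 0.102238 / 0.300110 ≈ 0.3407

Pr[easy paper | high score] ≈ 0.3407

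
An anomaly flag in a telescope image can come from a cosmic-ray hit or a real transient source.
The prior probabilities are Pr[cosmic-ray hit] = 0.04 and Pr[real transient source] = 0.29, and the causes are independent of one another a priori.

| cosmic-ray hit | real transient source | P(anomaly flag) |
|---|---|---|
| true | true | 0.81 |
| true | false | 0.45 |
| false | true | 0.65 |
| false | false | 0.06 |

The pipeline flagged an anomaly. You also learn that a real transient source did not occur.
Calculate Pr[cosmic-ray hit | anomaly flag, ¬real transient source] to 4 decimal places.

Pr[cosmic-ray hit | anomaly flag, ¬real transient source] ≈ 0.2381

Enumerate both values of cosmic-ray hit and weight by the priors:
  P(anomaly flag | ¬real transient source) = 0.06*0.96 + 0.45*0.04
        = 0.057600 + 0.018000 = 0.075600
The terms with cosmic-ray hit present sum to 0.018000, so
  P(cosmic-ray hit | anomaly flag, ¬real transient source) = 0.018000 / 0.075600 ≈ 0.2381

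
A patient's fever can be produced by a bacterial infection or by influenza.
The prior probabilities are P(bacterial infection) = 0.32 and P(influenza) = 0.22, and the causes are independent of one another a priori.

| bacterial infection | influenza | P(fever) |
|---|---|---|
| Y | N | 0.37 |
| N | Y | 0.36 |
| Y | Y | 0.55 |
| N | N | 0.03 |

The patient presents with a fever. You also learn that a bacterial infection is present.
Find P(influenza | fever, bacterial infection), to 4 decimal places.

Sum P(fever|·) weighted by the priors over both values of influenza:
  P(fever | bacterial infection) = 0.37*0.78 + 0.55*0.22
        = 0.288600 + 0.121000 = 0.409600
Keeping only the influenza-present terms gives 0.121000, so
  P(influenza | fever, bacterial infection) = 0.121000 / 0.409600 ≈ 0.2954

P(influenza | fever, bacterial infection) ≈ 0.2954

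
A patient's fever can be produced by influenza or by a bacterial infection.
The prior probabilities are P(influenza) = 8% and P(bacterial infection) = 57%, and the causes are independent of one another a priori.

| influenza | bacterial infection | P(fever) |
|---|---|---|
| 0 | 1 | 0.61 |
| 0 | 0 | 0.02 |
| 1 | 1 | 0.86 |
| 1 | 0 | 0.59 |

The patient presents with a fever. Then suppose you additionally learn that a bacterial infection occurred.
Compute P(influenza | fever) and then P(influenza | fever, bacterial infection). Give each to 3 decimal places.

Sum P(fever|·) weighted by the priors over the 4 (influenza, bacterial infection) configurations:
  P(fever) = 0.02*0.92*0.43 + 0.61*0.92*0.57 + 0.59*0.08*0.43 + 0.86*0.08*0.57
        = 0.007912 + 0.319884 + 0.020296 + 0.039216 = 0.387308
Configurations with influenza contribute 0.059512, so
  P(influenza | fever) = 0.059512 / 0.387308 ≈ 0.154

Now condition on the additional information:
For the numerator, keep only influenza=true terms: 0.86*0.08 = 0.068800
The normalizing constant is 0.61*0.92 + 0.86*0.08 = 0.630000
Posterior = 0.068800 / 0.630000 ≈ 0.109
The drop from 0.154 to 0.109 is the explaining-away (discounting) effect.

P(influenza | fever) ≈ 0.154; P(influenza | fever, bacterial infection) ≈ 0.109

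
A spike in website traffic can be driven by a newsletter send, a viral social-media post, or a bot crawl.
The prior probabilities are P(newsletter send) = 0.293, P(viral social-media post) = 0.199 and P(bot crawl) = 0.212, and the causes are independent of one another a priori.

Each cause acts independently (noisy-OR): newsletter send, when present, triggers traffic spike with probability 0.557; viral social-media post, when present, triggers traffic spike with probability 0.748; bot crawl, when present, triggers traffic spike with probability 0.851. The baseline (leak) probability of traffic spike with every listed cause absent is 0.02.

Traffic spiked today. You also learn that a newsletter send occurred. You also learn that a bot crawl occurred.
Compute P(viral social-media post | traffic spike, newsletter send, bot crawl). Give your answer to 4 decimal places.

Under noisy-OR, P(traffic spike | causes) = 1 − (1−0.02)·∏(1−qᵢ) over the active causes.
Weight on viral social-media post=true, given the evidence: 0.983699×0.199 = 0.195756
Normalizer over all consistent configurations: 0.935313×0.801 + 0.983699×0.199 = 0.944942
Posterior = 0.195756 / 0.944942 ≈ 0.2072

P(viral social-media post | traffic spike, newsletter send, bot crawl) ≈ 0.2072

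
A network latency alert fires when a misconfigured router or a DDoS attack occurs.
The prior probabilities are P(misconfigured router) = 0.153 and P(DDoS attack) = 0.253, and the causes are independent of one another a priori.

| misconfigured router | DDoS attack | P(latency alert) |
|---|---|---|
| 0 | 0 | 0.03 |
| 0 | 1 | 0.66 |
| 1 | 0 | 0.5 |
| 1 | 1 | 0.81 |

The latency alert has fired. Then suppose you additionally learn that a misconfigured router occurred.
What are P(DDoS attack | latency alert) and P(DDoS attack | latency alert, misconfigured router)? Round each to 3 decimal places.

P(DDoS attack | latency alert) ≈ 0.694; P(DDoS attack | latency alert, misconfigured router) ≈ 0.354

Enumerate the 4 (misconfigured router, DDoS attack) configurations and weight by the priors:
  P(latency alert) = 0.03·0.847·0.747 + 0.66·0.847·0.253 + 0.5·0.153·0.747 + 0.81·0.153·0.253
        = 0.018981 + 0.141432 + 0.057146 + 0.031354 = 0.248913
Configurations with DDoS attack contribute 0.172786, so
  P(DDoS attack | latency alert) = 0.172786 / 0.248913 ≈ 0.694

With the extra evidence:
Weight on DDoS attack=true, given the evidence: 0.81*0.253 = 0.204930
Denominator P(latency alert | misconfigured router): 0.5*0.747 + 0.81*0.253 = 0.578430
P(DDoS attack | latency alert, misconfigured router) = 0.204930/0.578430 ≈ 0.354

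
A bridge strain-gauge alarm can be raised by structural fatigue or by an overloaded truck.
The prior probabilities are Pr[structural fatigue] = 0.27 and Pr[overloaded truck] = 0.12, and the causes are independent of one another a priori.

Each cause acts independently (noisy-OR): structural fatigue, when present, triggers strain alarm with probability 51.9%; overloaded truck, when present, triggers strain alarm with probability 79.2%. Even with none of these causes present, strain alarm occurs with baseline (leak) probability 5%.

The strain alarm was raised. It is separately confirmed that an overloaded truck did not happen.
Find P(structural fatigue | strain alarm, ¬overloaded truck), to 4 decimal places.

P(structural fatigue | strain alarm, ¬overloaded truck) ≈ 0.8007

Under noisy-OR, P(strain alarm | causes) = 1 − (1−0.05)·∏(1−qᵢ) over the active causes.
P(strain alarm | ¬overloaded truck) = 0.05×0.73 + 0.54305×0.27 = 0.036500 + 0.146624 = 0.183124
Restricting to configurations with structural fatigue present: 0.54305×0.27 = 0.146624.
P(structural fatigue | strain alarm, ¬overloaded truck) = 0.146624 / 0.183124 ≈ 0.8007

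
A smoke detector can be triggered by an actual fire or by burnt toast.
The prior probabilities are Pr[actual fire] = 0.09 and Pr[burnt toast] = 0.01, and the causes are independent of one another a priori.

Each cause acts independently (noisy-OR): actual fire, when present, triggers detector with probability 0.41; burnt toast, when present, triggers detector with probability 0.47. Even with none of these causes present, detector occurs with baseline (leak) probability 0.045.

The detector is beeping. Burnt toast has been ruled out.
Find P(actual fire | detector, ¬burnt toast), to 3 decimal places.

Under noisy-OR, P(detector | causes) = 1 − (1−0.045)·∏(1−qᵢ) over the active causes.
P(detector | ¬burnt toast) = 0.045*0.91 + 0.43655*0.09 = 0.040950 + 0.039289 = 0.080239
The actual fire-present share is 0.43655*0.09 = 0.039289.
P(actual fire | detector, ¬burnt toast) = 0.039289 / 0.080239 ≈ 0.490

P(actual fire | detector, ¬burnt toast) ≈ 0.490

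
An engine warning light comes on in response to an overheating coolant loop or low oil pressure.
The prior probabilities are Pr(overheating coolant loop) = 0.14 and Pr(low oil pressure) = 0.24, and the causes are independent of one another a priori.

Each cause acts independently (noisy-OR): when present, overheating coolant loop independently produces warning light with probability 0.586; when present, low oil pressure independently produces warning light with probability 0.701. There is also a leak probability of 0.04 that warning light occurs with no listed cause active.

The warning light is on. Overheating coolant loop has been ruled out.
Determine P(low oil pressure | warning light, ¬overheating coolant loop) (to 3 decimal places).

Under noisy-OR, P(warning light | causes) = 1 − (1−0.04)·∏(1−qᵢ) over the active causes.
Sum P(warning light|·) weighted by the priors over both values of low oil pressure:
  P(warning light | ¬overheating coolant loop) = 0.04·0.76 + 0.71296·0.24
        = 0.030400 + 0.171110 = 0.201510
Keeping only the low oil pressure-present terms gives 0.171110, so
  P(low oil pressure | warning light, ¬overheating coolant loop) = 0.171110 / 0.201510 ≈ 0.849

P(low oil pressure | warning light, ¬overheating coolant loop) ≈ 0.849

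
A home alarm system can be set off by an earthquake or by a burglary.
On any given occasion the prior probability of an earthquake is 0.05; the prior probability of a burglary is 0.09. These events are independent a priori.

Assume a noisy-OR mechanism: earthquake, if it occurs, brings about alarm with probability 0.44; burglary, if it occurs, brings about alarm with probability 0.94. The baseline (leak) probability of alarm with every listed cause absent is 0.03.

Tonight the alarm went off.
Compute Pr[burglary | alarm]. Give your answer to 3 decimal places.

Under noisy-OR, P(alarm | causes) = 1 − (1−0.03)·∏(1−qᵢ) over the active causes.
Numerator (weight on configurations with burglary): 0.080524 + 0.004353 = 0.084877
Normalizer over all consistent configurations: 0.03*0.95*0.91 + 0.9418*0.95*0.09 + 0.4568*0.05*0.91 + 0.967408*0.05*0.09 = 0.131596
P(burglary | alarm) = 0.084877/0.131596 ≈ 0.645

Pr[burglary | alarm] ≈ 0.645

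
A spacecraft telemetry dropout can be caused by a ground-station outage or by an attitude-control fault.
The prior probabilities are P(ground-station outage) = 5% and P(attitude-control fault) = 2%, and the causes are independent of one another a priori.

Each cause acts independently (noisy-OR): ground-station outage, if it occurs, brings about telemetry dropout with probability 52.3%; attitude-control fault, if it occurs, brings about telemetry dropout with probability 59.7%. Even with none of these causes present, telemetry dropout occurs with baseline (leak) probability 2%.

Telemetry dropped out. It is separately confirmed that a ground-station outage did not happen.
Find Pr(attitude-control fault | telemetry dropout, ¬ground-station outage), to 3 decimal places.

Under noisy-OR, P(telemetry dropout | causes) = 1 − (1−0.02)·∏(1−qᵢ) over the active causes.
P(telemetry dropout | ¬ground-station outage) = 0.02·0.98 + 0.60506·0.02 = 0.019600 + 0.012101 = 0.031701
Of this, 0.012101 comes from 0.60506·0.02 (the attitude-control fault=true cases).
P(attitude-control fault | telemetry dropout, ¬ground-station outage) = 0.012101 / 0.031701 ≈ 0.382

Pr(attitude-control fault | telemetry dropout, ¬ground-station outage) ≈ 0.382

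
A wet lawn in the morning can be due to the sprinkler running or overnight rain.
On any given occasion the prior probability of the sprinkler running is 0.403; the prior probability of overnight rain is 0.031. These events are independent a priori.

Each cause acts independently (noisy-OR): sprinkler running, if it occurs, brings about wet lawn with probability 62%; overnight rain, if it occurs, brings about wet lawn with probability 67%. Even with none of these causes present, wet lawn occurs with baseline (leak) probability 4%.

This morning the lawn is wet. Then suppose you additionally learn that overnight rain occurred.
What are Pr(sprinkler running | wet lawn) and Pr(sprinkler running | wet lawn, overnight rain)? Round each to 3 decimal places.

Under noisy-OR, P(wet lawn | causes) = 1 − (1−0.04)·∏(1−qᵢ) over the active causes.
Numerator (weight on configurations with sprinkler running): 0.248050 + 0.010989 = 0.259039
Denominator P(wet lawn): 0.04*0.597*0.969 + 0.6832*0.597*0.031 + 0.6352*0.403*0.969 + 0.879616*0.403*0.031 = 0.294823
Posterior = 0.259039 / 0.294823 ≈ 0.879

With the extra evidence:
Weight on sprinkler running=true, given the evidence: 0.879616×0.403 = 0.354485
Normalizer over all consistent configurations: 0.6832×0.597 + 0.879616×0.403 = 0.762355
P(sprinkler running | wet lawn, overnight rain) = 0.354485/0.762355 ≈ 0.465
The drop from 0.879 to 0.465 is the explaining-away (discounting) effect.

Pr(sprinkler running | wet lawn) ≈ 0.879; Pr(sprinkler running | wet lawn, overnight rain) ≈ 0.465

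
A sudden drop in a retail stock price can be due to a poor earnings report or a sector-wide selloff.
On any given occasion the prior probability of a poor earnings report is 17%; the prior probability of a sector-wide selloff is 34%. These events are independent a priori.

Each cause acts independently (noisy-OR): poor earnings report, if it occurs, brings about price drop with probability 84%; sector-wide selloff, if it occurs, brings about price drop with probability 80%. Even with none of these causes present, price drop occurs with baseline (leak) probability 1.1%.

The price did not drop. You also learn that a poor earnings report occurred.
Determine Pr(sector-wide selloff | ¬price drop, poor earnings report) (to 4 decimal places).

Under noisy-OR, P(price drop | causes) = 1 − (1−0.011)·∏(1−qᵢ) over the active causes.
Numerator (weight on configurations with sector-wide selloff): 0.031648·0.34 = 0.010760
The normalizing constant is 0.15824·0.66 + 0.031648·0.34 = 0.115198
P(sector-wide selloff | ¬price drop, poor earnings report) = 0.010760/0.115198 ≈ 0.0934

Pr(sector-wide selloff | ¬price drop, poor earnings report) ≈ 0.0934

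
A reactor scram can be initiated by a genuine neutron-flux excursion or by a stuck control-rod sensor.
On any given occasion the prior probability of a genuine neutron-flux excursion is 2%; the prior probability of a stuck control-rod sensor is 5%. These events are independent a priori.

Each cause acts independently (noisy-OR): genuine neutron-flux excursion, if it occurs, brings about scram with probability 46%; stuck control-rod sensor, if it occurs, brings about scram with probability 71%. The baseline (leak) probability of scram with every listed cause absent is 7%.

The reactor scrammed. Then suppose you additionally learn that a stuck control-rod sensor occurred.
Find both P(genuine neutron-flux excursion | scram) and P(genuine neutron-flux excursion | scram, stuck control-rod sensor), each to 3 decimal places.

Under noisy-OR, P(scram | causes) = 1 − (1−0.07)·∏(1−qᵢ) over the active causes.
Weight on genuine neutron-flux excursion=true, given the evidence: 0.009458 + 0.000854 = 0.010312
Normalizer over all consistent configurations: 0.07·0.98·0.95 + 0.7303·0.98·0.05 + 0.4978·0.02·0.95 + 0.854362·0.02·0.05 = 0.111267
P(genuine neutron-flux excursion | scram) = 0.010312/0.111267 ≈ 0.093

With the extra evidence:
P(scram | stuck control-rod sensor) = 0.7303×0.98 + 0.854362×0.02 = 0.715694 + 0.017087 = 0.732781
Of this, 0.017087 comes from 0.854362×0.02 (the genuine neutron-flux excursion=true cases).
P(genuine neutron-flux excursion | scram, stuck control-rod sensor) = 0.017087 / 0.732781 ≈ 0.023
This is intercausal reasoning (explaining away): once stuck control-rod sensor accounts for the scram, genuine neutron-flux excursion becomes less likely.

P(genuine neutron-flux excursion | scram) ≈ 0.093; P(genuine neutron-flux excursion | scram, stuck control-rod sensor) ≈ 0.023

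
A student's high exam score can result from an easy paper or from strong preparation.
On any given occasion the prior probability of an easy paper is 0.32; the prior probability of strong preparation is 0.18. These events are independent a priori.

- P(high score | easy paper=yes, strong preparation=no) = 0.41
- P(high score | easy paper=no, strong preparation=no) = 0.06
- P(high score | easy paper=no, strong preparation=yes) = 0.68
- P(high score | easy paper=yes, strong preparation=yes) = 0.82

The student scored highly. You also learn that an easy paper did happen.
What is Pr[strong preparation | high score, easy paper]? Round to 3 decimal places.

Pr[strong preparation | high score, easy paper] ≈ 0.305

By total probability over both values of strong preparation:
  P(high score | easy paper) = 0.41·0.82 + 0.82·0.18
        = 0.336200 + 0.147600 = 0.483800
Configurations with strong preparation contribute 0.147600, so
  P(strong preparation | high score, easy paper) = 0.147600 / 0.483800 ≈ 0.305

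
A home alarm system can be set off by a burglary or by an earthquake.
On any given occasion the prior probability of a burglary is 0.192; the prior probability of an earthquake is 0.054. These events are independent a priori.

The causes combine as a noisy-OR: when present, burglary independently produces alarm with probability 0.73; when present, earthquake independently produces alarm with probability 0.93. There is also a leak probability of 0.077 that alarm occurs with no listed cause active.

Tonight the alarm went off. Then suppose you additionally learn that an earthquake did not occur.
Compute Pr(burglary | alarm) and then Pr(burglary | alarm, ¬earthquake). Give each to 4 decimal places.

Pr(burglary | alarm) ≈ 0.5952; Pr(burglary | alarm, ¬earthquake) ≈ 0.6985

Under noisy-OR, P(alarm | causes) = 1 − (1−0.077)·∏(1−qᵢ) over the active causes.
P(alarm) = 0.077·0.808·0.946 + 0.93539·0.808·0.054 + 0.75079·0.192·0.946 + 0.982555·0.192·0.054 = 0.058856 + 0.040813 + 0.136367 + 0.010187 = 0.246223
Restricting to configurations with burglary present: 0.136367 + 0.010187 = 0.146554.
P(burglary | alarm) = 0.146554 / 0.246223 ≈ 0.5952

Now also conditioning on earthquake≠true:
Sum P(alarm|·) weighted by the priors over both values of burglary:
  P(alarm | ¬earthquake) = 0.077·0.808 + 0.75079·0.192
        = 0.062216 + 0.144152 = 0.206368
The terms with burglary present sum to 0.144152, so
  P(burglary | alarm, ¬earthquake) = 0.144152 / 0.206368 ≈ 0.6985
With earthquake excluded, burglary must carry more of the explanatory weight for the alarm.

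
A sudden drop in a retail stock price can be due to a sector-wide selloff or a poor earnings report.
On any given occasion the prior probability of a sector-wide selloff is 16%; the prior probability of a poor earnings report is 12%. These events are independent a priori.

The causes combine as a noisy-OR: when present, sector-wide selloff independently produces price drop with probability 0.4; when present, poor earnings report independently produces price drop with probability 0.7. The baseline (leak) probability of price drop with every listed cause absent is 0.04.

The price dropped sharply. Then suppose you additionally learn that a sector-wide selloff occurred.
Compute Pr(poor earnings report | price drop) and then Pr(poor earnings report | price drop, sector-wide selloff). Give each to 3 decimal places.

Under noisy-OR, P(price drop | causes) = 1 − (1−0.04)·∏(1−qᵢ) over the active causes.
Enumerate the 4 (sector-wide selloff, poor earnings report) configurations and weight by the priors:
  P(price drop) = 0.04*0.84*0.88 + 0.712*0.84*0.12 + 0.424*0.16*0.88 + 0.8272*0.16*0.12
        = 0.029568 + 0.071770 + 0.059699 + 0.015882 = 0.176919
Keeping only the poor earnings report-present terms gives 0.087652, so
  P(poor earnings report | price drop) = 0.087652 / 0.176919 ≈ 0.495

With the extra evidence:
By total probability over both values of poor earnings report:
  P(price drop | sector-wide selloff) = 0.424×0.88 + 0.8272×0.12
        = 0.373120 + 0.099264 = 0.472384
Configurations with poor earnings report contribute 0.099264, so
  P(poor earnings report | price drop, sector-wide selloff) = 0.099264 / 0.472384 ≈ 0.210
This is intercausal reasoning (explaining away): once sector-wide selloff accounts for the price drop, poor earnings report becomes less likely.

Pr(poor earnings report | price drop) ≈ 0.495; Pr(poor earnings report | price drop, sector-wide selloff) ≈ 0.210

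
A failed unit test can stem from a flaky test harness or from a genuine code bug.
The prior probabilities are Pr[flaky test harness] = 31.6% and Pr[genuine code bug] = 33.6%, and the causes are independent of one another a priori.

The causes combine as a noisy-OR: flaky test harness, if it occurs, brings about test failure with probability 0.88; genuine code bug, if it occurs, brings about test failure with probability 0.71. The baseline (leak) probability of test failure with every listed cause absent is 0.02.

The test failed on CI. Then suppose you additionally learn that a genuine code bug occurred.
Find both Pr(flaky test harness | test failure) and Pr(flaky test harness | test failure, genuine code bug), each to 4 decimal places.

Pr(flaky test harness | test failure) ≈ 0.6237; Pr(flaky test harness | test failure, genuine code bug) ≈ 0.3840

Under noisy-OR, P(test failure | causes) = 1 − (1−0.02)·∏(1−qᵢ) over the active causes.
Numerator (weight on configurations with flaky test harness): 0.185149 + 0.102555 = 0.287704
The normalizing constant is 0.02×0.684×0.664 + 0.7158×0.684×0.336 + 0.8824×0.316×0.664 + 0.965896×0.316×0.336 = 0.461296
Posterior = 0.287704 / 0.461296 ≈ 0.6237

Now condition on the additional information:
Enumerate both values of flaky test harness and weight by the priors:
  P(test failure | genuine code bug) = 0.7158*0.684 + 0.965896*0.316
        = 0.489607 + 0.305223 = 0.794830
Keeping only the flaky test harness-present terms gives 0.305223, so
  P(flaky test harness | test failure, genuine code bug) = 0.305223 / 0.794830 ≈ 0.3840
This is intercausal reasoning (explaining away): once genuine code bug accounts for the test failure, flaky test harness becomes less likely.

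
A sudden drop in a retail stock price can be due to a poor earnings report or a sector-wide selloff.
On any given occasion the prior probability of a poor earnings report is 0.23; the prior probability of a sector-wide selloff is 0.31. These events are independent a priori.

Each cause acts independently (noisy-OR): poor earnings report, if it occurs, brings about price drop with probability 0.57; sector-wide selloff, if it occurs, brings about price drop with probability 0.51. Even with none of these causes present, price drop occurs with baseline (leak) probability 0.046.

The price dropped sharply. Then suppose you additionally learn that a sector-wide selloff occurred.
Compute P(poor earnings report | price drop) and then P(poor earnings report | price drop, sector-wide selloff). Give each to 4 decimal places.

P(poor earnings report | price drop) ≈ 0.4984; P(poor earnings report | price drop, sector-wide selloff) ≈ 0.3095

Under noisy-OR, P(price drop | causes) = 1 − (1−0.046)·∏(1−qᵢ) over the active causes.
By total probability over the 4 (poor earnings report, sector-wide selloff) configurations:
  P(price drop) = 0.046*0.77*0.69 + 0.53254*0.77*0.31 + 0.58978*0.23*0.69 + 0.798992*0.23*0.31
        = 0.024440 + 0.127117 + 0.093598 + 0.056968 = 0.302123
Keeping only the poor earnings report-present terms gives 0.150566, so
  P(poor earnings report | price drop) = 0.150566 / 0.302123 ≈ 0.4984

With the extra evidence:
P(price drop | sector-wide selloff) = 0.53254×0.77 + 0.798992×0.23 = 0.410056 + 0.183768 = 0.593824
Of this, 0.183768 comes from 0.798992×0.23 (the poor earnings report=true cases).
So P(poor earnings report | price drop, sector-wide selloff) = 0.183768/0.593824 ≈ 0.3095.
The drop from 0.4984 to 0.3095 is the explaining-away (discounting) effect.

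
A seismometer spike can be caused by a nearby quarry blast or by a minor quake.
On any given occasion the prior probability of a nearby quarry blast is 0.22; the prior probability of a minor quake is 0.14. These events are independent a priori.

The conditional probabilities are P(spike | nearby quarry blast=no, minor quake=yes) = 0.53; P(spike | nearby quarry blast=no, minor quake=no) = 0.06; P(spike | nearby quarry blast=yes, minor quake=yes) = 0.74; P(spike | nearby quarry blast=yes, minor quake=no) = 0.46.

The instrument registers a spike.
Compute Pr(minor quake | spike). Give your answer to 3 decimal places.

Sum P(spike|·) weighted by the priors over the 4 (nearby quarry blast, minor quake) configurations:
  P(spike) = 0.06×0.78×0.86 + 0.53×0.78×0.14 + 0.46×0.22×0.86 + 0.74×0.22×0.14
        = 0.040248 + 0.057876 + 0.087032 + 0.022792 = 0.207948
The terms with minor quake present sum to 0.080668, so
  P(minor quake | spike) = 0.080668 / 0.207948 ≈ 0.388

Pr(minor quake | spike) ≈ 0.388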